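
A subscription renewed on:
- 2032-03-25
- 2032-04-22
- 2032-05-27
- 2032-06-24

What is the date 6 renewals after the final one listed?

Gaps: 28, 35, 28 days — a mix of 28 and 35. Every date is a Thursday.
Each is the 4th Thursday of its month.
4th Thursday of July 2032: 2032-07-22.
August 2032 — 4th Thursday is 2032-08-26.
September 2032 — 4th Thursday is 2032-09-23.
4th Thursday of October 2032: 2032-10-28.
November 2032 — 4th Thursday is 2032-11-25.
December 2032 — 4th Thursday is 2032-12-23.

2032-12-23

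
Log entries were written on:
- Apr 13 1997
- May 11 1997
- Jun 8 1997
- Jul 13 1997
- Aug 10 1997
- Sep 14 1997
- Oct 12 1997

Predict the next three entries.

Nov 9 1997, Dec 14 1997, Jan 11 1998

All dates are Sundays, 28, 28, 35, 28, 35, 28 days apart.
Specifically, the 2nd Sunday of each month.
2nd Sunday of November 1997: Nov 9 1997.
December 1997 — 2nd Sunday is Dec 14 1997.
2nd Sunday of January 1998: Jan 11 1998.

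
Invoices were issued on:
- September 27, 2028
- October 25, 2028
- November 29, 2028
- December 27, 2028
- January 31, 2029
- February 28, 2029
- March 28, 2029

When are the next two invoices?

These are Wednesdays with 28, 35, 28, 35, 28, 28-day gaps.
Each is the final Wednesday of its month — November 29, 2028 is past the 28th, so '4th Wednesday' doesn't fit.
Last Wednesday of April 2029: April 25, 2029.
Last Wednesday of May 2029: May 30, 2029.

April 25, 2029; May 30, 2029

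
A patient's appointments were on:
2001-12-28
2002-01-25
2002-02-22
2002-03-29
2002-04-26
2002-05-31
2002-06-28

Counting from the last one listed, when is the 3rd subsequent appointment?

2002-09-27

All Fridays; the gaps (28, 28, 35, 28, 35, 28) vary with month length.
This is the last Friday of each month.
July 2002 ends with Friday 2002-07-26.
Last Friday of August 2002: 2002-08-30.
Last Friday of September 2002: 2002-09-27.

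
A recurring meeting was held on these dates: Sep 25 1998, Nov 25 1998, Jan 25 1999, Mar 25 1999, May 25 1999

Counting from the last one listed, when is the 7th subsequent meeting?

Jul 25 2000

The day-of-month is always 25 (61, 61, 59, 61 days between events).
So this recurs on the 25th of every 2 months.
Next: July 1999 → Jul 25 1999.
September 1999: Sep 25 1999.
November 1999: Nov 25 1999.
January 2000: Jan 25 2000.
Next: March 2000 → Mar 25 2000.
Next: May 2000 → May 25 2000.
Next: July 2000 → Jul 25 2000.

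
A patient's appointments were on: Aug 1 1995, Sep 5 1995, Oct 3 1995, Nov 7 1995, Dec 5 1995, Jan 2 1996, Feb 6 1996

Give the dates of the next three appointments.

All dates are Tuesdays, 35, 28, 35, 28, 28, 35 days apart.
Specifically, the 1st Tuesday of each month.
1st Tuesday of March 1996: Mar 5 1996.
1st Tuesday of April 1996: Apr 2 1996.
1st Tuesday of May 1996: May 7 1996.

Mar 5 1996, Apr 2 1996, May 7 1996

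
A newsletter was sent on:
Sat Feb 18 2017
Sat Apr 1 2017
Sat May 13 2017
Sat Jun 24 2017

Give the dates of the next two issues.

Sat Aug 5 2017, Sat Sep 16 2017

The spacing is 42, 42, 42 days — always 42 days.
Sat Jun 24 2017 + 42 days = Sat Aug 5 2017.
Sat Aug 5 2017 + 42 days = Sat Sep 16 2017.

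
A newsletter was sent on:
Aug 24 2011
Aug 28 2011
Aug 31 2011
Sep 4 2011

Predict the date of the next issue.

Sep 7 2011

Gaps: 4, 3, 4 days — not constant, but cyclic with period 2.
The events fall on every Wednesday and Sunday.
The following Wednesday is Sep 7 2011.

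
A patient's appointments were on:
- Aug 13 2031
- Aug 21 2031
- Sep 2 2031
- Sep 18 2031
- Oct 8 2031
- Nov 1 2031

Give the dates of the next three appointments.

Nov 29 2031, Dec 31 2031, Feb 5 2032

Gaps: 8, 12, 16, 20, 24 days — each gap is 4 larger than the previous one.
Next gap: 28 days. Nov 1 2031 + 28 days = Nov 29 2031.
Next gap: 32 days. Nov 29 2031 + 32 days = Dec 31 2031.
Next gap: 36 days. Dec 31 2031 + 36 days = Feb 5 2032.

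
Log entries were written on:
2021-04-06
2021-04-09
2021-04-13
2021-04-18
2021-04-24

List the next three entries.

2021-05-01, 2021-05-09, 2021-05-18

Intervals are 3, 4, 5, 6 days — an arithmetic progression with common difference 1.
Next gap: 7 days. 2021-04-24 + 7 days = 2021-05-01.
Next gap: 8 days. 2021-05-01 + 8 days = 2021-05-09.
Next gap: 9 days. 2021-05-09 + 9 days = 2021-05-18.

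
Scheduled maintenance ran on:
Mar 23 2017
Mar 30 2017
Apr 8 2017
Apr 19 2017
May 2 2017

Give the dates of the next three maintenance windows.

May 17 2017, Jun 3 2017, Jun 22 2017

The spacing grows by 2 each time: 7, 9, 11, 13 days.
Next gap: 15 days. May 2 2017 + 15 days = May 17 2017.
Next gap: 17 days. May 17 2017 + 17 days = Jun 3 2017.
Next gap: 19 days. Jun 3 2017 + 19 days = Jun 22 2017.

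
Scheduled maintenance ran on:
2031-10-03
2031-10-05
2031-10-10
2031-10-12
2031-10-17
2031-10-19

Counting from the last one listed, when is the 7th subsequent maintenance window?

2031-11-14

The gap pattern 2, 5, 2, 5, 2 repeats every 2 events.
These are the Fridays and Sundays of each week.
The following Friday is 2031-10-24.
Next Sunday: 2031-10-26.
Next Friday: 2031-10-31.
Next Sunday: 2031-11-02.
Next Friday: 2031-11-07.
The following Sunday is 2031-11-09.
Next Friday: 2031-11-14.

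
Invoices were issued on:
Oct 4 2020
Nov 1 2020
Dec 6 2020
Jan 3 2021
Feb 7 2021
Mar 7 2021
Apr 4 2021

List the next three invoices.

All dates are Sundays, 28, 35, 28, 35, 28, 28 days apart.
Specifically, the 1st Sunday of each month.
1st Sunday of May 2021: May 2 2021.
1st Sunday of June 2021: Jun 6 2021.
July 2021 — 1st Sunday is Jul 4 2021.

May 2 2021, Jun 6 2021, Jul 4 2021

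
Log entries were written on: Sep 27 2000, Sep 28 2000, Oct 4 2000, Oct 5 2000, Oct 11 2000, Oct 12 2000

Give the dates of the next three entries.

Oct 18 2000, Oct 19 2000, Oct 25 2000

Gaps: 1, 6, 1, 6, 1 days — not constant, but cyclic with period 2.
The events fall on every Wednesday and Thursday.
Next Wednesday: Oct 18 2000.
Next Thursday: Oct 19 2000.
The following Wednesday is Oct 25 2000.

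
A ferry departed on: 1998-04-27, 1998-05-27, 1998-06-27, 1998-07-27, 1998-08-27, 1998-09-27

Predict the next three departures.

Each date is the 27th; the gaps (30, 31, 30, 31, 31) track the month lengths.
The rule is the 27th of each month.
Next: October 1998 → 1998-10-27.
November 1998: 1998-11-27.
December 1998: 1998-12-27.

1998-10-27, 1998-11-27, 1998-12-27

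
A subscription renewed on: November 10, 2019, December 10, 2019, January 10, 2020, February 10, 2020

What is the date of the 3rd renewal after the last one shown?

Each date is the 10th; the gaps (30, 31, 31) track the month lengths.
The rule is the 10th of each month.
March 2020: March 10, 2020.
April 2020: April 10, 2020.
Next: May 2020 → May 10, 2020.

May 10, 2020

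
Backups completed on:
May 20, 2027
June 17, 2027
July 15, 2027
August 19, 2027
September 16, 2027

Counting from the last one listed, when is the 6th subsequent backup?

March 16, 2028

All dates are Thursdays, 28, 28, 35, 28 days apart.
Specifically, the 3rd Thursday of each month.
October 2027 — 3rd Thursday is October 21, 2027.
3rd Thursday of November 2027: November 18, 2027.
3rd Thursday of December 2027: December 16, 2027.
3rd Thursday of January 2028: January 20, 2028.
3rd Thursday of February 2028: February 17, 2028.
March 2028 — 3rd Thursday is March 16, 2028.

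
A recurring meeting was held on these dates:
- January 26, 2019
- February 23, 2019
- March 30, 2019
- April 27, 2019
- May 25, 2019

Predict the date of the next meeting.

June 29, 2019

Every date is a Saturday; gaps 28, 35, 28, 28 days.
Each is the last Saturday of its month (at least one falls on the 29th or later, ruling out '4th Saturday').
Last Saturday of June 2019: June 29, 2019.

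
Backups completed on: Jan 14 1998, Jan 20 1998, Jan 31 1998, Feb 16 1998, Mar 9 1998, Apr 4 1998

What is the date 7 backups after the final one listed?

Gaps: 6, 11, 16, 21, 26 days — each gap is 5 larger than the previous one.
Next gap: 31 days. Apr 4 1998 + 31 days = May 5 1998.
Next gap: 36 days. May 5 1998 + 36 days = Jun 10 1998.
Next gap: 41 days. Jun 10 1998 + 41 days = Jul 21 1998.
Next gap: 46 days. Jul 21 1998 + 46 days = Sep 5 1998.
Next gap: 51 days. Sep 5 1998 + 51 days = Oct 26 1998.
Next gap: 56 days. Oct 26 1998 + 56 days = Dec 21 1998.
Next gap: 61 days. Dec 21 1998 + 61 days = Feb 20 1999.

Feb 20 1999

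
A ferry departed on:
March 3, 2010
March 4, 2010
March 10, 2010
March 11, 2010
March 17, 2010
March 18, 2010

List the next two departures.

The gap pattern 1, 6, 1, 6, 1 repeats every 2 events.
These are the Wednesdays and Thursdays of each week.
Next Wednesday: March 24, 2010.
Next Thursday: March 25, 2010.

March 24, 2010; March 25, 2010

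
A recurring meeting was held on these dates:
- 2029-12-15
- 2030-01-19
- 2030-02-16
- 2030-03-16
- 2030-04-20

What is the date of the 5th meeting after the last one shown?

2030-09-21

These are Saturdays at 28- or 35-day spacing (35, 28, 28, 35).
The pattern: 3rd Saturday of the month.
May 2030 — 3rd Saturday is 2030-05-18.
June 2030 — 3rd Saturday is 2030-06-15.
July 2030 — 3rd Saturday is 2030-07-20.
August 2030 — 3rd Saturday is 2030-08-17.
September 2030 — 3rd Saturday is 2030-09-21.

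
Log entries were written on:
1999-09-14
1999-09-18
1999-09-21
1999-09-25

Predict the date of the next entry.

1999-09-28

The gap pattern 4, 3, 4 repeats every 2 events.
These are the Tuesdays and Saturdays of each week.
Next Tuesday: 1999-09-28.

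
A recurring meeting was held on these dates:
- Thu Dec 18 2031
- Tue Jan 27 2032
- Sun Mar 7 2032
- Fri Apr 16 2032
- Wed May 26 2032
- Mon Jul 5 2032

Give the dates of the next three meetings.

Sat Aug 14 2032, Thu Sep 23 2032, Tue Nov 2 2032

Every event comes 40 days after the last (40, 40, 40, 40, 40).
Mon Jul 5 2032 + 40 days = Sat Aug 14 2032.
Sat Aug 14 2032 + 40 days = Thu Sep 23 2032.
Thu Sep 23 2032 + 40 days = Tue Nov 2 2032.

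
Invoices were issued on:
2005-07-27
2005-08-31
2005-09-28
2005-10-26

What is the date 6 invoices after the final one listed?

2006-04-26

Every date is a Wednesday; gaps 35, 28, 28 days.
Each is the last Wednesday of its month (at least one falls on the 29th or later, ruling out '4th Wednesday').
Last Wednesday of November 2005: 2005-11-30.
December 2005 ends with Wednesday 2005-12-28.
January 2006 ends with Wednesday 2006-01-25.
February 2006 ends with Wednesday 2006-02-22.
Last Wednesday of March 2006: 2006-03-29.
April 2006 ends with Wednesday 2006-04-26.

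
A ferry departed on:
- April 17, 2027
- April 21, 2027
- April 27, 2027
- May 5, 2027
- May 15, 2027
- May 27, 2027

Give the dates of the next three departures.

June 10, 2027; June 26, 2027; July 14, 2027

Gaps: 4, 6, 8, 10, 12 days — each gap is 2 larger than the previous one.
Next gap: 14 days. May 27, 2027 + 14 days = June 10, 2027.
Next gap: 16 days. June 10, 2027 + 16 days = June 26, 2027.
Next gap: 18 days. June 26, 2027 + 18 days = July 14, 2027.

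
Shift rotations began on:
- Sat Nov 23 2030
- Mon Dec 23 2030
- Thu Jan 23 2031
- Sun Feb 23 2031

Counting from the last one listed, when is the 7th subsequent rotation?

Tue Sep 23 2031

The day-of-month is always 23 (30, 31, 31 days between events).
So this recurs on the 23rd of each month.
Next: March 2031 → Sun Mar 23 2031.
Next: April 2031 → Wed Apr 23 2031.
Next: May 2031 → Fri May 23 2031.
June 2031: Mon Jun 23 2031.
July 2031: Wed Jul 23 2031.
Next: August 2031 → Sat Aug 23 2031.
Next: September 2031 → Tue Sep 23 2031.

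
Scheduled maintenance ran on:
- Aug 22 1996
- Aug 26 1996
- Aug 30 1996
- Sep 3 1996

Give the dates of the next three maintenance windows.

Sep 7 1996, Sep 11 1996, Sep 15 1996

The spacing is 4, 4, 4 days — always 4 days.
Sep 3 1996 + 4 days = Sep 7 1996.
Sep 7 1996 + 4 days = Sep 11 1996.
Sep 11 1996 + 4 days = Sep 15 1996.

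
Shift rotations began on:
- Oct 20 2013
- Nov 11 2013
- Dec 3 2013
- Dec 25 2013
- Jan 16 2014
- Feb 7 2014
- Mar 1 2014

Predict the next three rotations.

Mar 23 2014, Apr 14 2014, May 6 2014

Gaps between consecutive events: 22, 22, 22, 22, 22, 22 days — a constant 22-day interval.
Mar 1 2014 + 22 days = Mar 23 2014.
Mar 23 2014 + 22 days = Apr 14 2014.
Apr 14 2014 + 22 days = May 6 2014.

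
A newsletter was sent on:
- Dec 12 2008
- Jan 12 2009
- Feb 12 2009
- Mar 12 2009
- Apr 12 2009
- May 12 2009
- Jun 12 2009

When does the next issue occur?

Jul 12 2009

Gaps: 31, 31, 28, 31, 30, 31 days — not constant. Every event is on the 12th of the month.
Pattern: the 12th of each month.
July 2009: Jul 12 2009.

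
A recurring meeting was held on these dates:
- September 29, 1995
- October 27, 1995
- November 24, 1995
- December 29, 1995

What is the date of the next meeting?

Every date is a Friday; gaps 28, 28, 35 days.
Each is the last Friday of its month (at least one falls on the 29th or later, ruling out '4th Friday').
Last Friday of January 1996: January 26, 1996.

January 26, 1996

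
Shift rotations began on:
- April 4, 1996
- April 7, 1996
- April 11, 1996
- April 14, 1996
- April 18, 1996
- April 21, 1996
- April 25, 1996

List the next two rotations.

Every event lands on a Thursday or Sunday (gaps cycle 3, 4, 3, 4, 3, 4).
So the schedule is: every Thursday and Sunday.
Next Sunday: April 28, 1996.
The following Thursday is May 2, 1996.

April 28, 1996; May 2, 1996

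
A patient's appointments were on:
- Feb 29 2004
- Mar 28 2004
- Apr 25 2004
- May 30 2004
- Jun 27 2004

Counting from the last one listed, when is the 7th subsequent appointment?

Jan 30 2005

These are Sundays with 28, 28, 35, 28-day gaps.
Each is the final Sunday of its month — Feb 29 2004 is past the 28th, so '4th Sunday' doesn't fit.
Last Sunday of July 2004: Jul 25 2004.
Last Sunday of August 2004: Aug 29 2004.
September 2004 ends with Sunday Sep 26 2004.
October 2004 ends with Sunday Oct 31 2004.
Last Sunday of November 2004: Nov 28 2004.
Last Sunday of December 2004: Dec 26 2004.
Last Sunday of January 2005: Jan 30 2005.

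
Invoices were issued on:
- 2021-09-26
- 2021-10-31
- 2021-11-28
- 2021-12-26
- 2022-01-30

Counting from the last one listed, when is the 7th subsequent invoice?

All Sundays; the gaps (35, 28, 28, 35) vary with month length.
This is the last Sunday of each month.
February 2022 ends with Sunday 2022-02-27.
March 2022 ends with Sunday 2022-03-27.
April 2022 ends with Sunday 2022-04-24.
Last Sunday of May 2022: 2022-05-29.
Last Sunday of June 2022: 2022-06-26.
Last Sunday of July 2022: 2022-07-31.
Last Sunday of August 2022: 2022-08-28.

2022-08-28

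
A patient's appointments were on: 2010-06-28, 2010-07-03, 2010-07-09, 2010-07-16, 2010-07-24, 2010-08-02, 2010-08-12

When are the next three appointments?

2010-08-23, 2010-09-04, 2010-09-17

Intervals are 5, 6, 7, 8, 9, 10 days — an arithmetic progression with common difference 1.
Next gap: 11 days. 2010-08-12 + 11 days = 2010-08-23.
Next gap: 12 days. 2010-08-23 + 12 days = 2010-09-04.
Next gap: 13 days. 2010-09-04 + 13 days = 2010-09-17.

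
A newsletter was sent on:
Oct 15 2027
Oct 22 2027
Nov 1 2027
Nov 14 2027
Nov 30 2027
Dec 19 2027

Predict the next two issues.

Jan 10 2028, Feb 4 2028

The spacing grows by 3 each time: 7, 10, 13, 16, 19 days.
Next gap: 22 days. Dec 19 2027 + 22 days = Jan 10 2028.
Next gap: 25 days. Jan 10 2028 + 25 days = Feb 4 2028.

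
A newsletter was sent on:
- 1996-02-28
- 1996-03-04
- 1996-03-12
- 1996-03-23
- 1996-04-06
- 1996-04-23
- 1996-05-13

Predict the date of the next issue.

Intervals are 5, 8, 11, 14, 17, 20 days — an arithmetic progression with common difference 3.
Next gap: 23 days. 1996-05-13 + 23 days = 1996-06-05.

1996-06-05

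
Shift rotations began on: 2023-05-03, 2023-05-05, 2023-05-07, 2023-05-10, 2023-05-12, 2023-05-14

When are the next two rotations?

2023-05-17, 2023-05-19

The gap pattern 2, 2, 3, 2, 2 repeats every 3 events.
These are the Wednesdays, Fridays and Sundays of each week.
Next Wednesday: 2023-05-17.
The following Friday is 2023-05-19.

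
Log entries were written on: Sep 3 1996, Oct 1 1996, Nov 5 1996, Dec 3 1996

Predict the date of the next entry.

Jan 7 1997

Gaps: 28, 35, 28 days — a mix of 28 and 35. Every date is a Tuesday.
Each is the 1st Tuesday of its month.
1st Tuesday of January 1997: Jan 7 1997.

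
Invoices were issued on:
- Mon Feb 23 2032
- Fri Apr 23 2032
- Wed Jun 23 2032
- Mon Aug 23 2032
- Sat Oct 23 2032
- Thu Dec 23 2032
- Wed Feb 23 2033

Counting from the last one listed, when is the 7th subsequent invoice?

Sun Apr 23 2034

Each date is the 23rd; the gaps (60, 61, 61, 61, 61, 62) track the month lengths.
The rule is the 23rd of every 2 months.
Next: April 2033 → Sat Apr 23 2033.
June 2033: Thu Jun 23 2033.
August 2033: Tue Aug 23 2033.
October 2033: Sun Oct 23 2033.
Next: December 2033 → Fri Dec 23 2033.
Next: February 2034 → Thu Feb 23 2034.
Next: April 2034 → Sun Apr 23 2034.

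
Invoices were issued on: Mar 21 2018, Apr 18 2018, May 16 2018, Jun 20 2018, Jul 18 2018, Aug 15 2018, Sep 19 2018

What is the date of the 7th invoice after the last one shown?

Gaps: 28, 28, 35, 28, 28, 35 days — a mix of 28 and 35. Every date is a Wednesday.
Each is the 3rd Wednesday of its month.
October 2018 — 3rd Wednesday is Oct 17 2018.
3rd Wednesday of November 2018: Nov 21 2018.
December 2018 — 3rd Wednesday is Dec 19 2018.
January 2019 — 3rd Wednesday is Jan 16 2019.
3rd Wednesday of February 2019: Feb 20 2019.
March 2019 — 3rd Wednesday is Mar 20 2019.
3rd Wednesday of April 2019: Apr 17 2019.

Apr 17 2019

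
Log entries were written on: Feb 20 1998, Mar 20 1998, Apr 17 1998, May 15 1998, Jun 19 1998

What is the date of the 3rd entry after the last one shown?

Sep 18 1998

Gaps: 28, 28, 28, 35 days — a mix of 28 and 35. Every date is a Friday.
Each is the 3rd Friday of its month.
July 1998 — 3rd Friday is Jul 17 1998.
3rd Friday of August 1998: Aug 21 1998.
3rd Friday of September 1998: Sep 18 1998.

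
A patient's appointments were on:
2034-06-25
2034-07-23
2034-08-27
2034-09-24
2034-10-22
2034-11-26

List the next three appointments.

All dates are Sundays, 28, 35, 28, 28, 35 days apart.
Specifically, the 4th Sunday of each month.
4th Sunday of December 2034: 2034-12-24.
4th Sunday of January 2035: 2035-01-28.
February 2035 — 4th Sunday is 2035-02-25.

2034-12-24, 2035-01-28, 2035-02-25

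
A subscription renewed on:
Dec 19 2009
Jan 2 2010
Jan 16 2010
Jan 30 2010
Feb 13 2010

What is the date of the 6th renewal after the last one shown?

May 8 2010

The spacing is 14, 14, 14, 14 days — always 14 days.
Feb 13 2010 + 14 days = Feb 27 2010.
Feb 27 2010 + 14 days = Mar 13 2010.
Mar 13 2010 + 14 days = Mar 27 2010.
Mar 27 2010 + 14 days = Apr 10 2010.
Apr 10 2010 + 14 days = Apr 24 2010.
Apr 24 2010 + 14 days = May 8 2010.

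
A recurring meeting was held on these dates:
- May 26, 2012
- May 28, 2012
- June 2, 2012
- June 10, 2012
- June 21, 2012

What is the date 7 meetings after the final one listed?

November 29, 2012

Intervals are 2, 5, 8, 11 days — an arithmetic progression with common difference 3.
Next gap: 14 days. June 21, 2012 + 14 days = July 5, 2012.
Next gap: 17 days. July 5, 2012 + 17 days = July 22, 2012.
Next gap: 20 days. July 22, 2012 + 20 days = August 11, 2012.
Next gap: 23 days. August 11, 2012 + 23 days = September 3, 2012.
Next gap: 26 days. September 3, 2012 + 26 days = September 29, 2012.
Next gap: 29 days. September 29, 2012 + 29 days = October 28, 2012.
Next gap: 32 days. October 28, 2012 + 32 days = November 29, 2012.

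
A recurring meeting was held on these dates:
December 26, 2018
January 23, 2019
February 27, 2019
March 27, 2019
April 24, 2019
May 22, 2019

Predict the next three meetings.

June 26, 2019; July 24, 2019; August 28, 2019

These are Wednesdays at 28- or 35-day spacing (28, 35, 28, 28, 28).
The pattern: 4th Wednesday of the month.
June 2019 — 4th Wednesday is June 26, 2019.
July 2019 — 4th Wednesday is July 24, 2019.
August 2019 — 4th Wednesday is August 28, 2019.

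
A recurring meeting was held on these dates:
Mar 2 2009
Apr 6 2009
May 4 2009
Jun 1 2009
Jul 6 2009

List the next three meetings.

All dates are Mondays, 35, 28, 28, 35 days apart.
Specifically, the 1st Monday of each month.
August 2009 — 1st Monday is Aug 3 2009.
1st Monday of September 2009: Sep 7 2009.
1st Monday of October 2009: Oct 5 2009.

Aug 3 2009, Sep 7 2009, Oct 5 2009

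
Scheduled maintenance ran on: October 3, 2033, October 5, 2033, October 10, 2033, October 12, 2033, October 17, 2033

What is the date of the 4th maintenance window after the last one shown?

The gap pattern 2, 5, 2, 5 repeats every 2 events.
These are the Mondays and Wednesdays of each week.
The following Wednesday is October 19, 2033.
The following Monday is October 24, 2033.
The following Wednesday is October 26, 2033.
Next Monday: October 31, 2033.

October 31, 2033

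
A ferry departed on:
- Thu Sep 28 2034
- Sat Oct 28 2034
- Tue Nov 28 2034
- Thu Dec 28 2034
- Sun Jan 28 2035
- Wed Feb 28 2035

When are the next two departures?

The day-of-month is always 28 (30, 31, 30, 31, 31 days between events).
So this recurs on the 28th of each month.
Next: March 2035 → Wed Mar 28 2035.
Next: April 2035 → Sat Apr 28 2035.

Wed Mar 28 2035, Sat Apr 28 2035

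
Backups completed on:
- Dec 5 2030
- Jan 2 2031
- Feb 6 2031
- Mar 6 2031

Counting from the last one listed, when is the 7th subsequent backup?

Gaps: 28, 35, 28 days — a mix of 28 and 35. Every date is a Thursday.
Each is the 1st Thursday of its month.
1st Thursday of April 2031: Apr 3 2031.
1st Thursday of May 2031: May 1 2031.
1st Thursday of June 2031: Jun 5 2031.
1st Thursday of July 2031: Jul 3 2031.
August 2031 — 1st Thursday is Aug 7 2031.
1st Thursday of September 2031: Sep 4 2031.
1st Thursday of October 2031: Oct 2 2031.

Oct 2 2031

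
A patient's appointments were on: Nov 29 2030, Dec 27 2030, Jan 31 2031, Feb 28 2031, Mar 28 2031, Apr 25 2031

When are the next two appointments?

May 30 2031, Jun 27 2031

These are Fridays with 28, 35, 28, 28, 28-day gaps.
Each is the final Friday of its month — Nov 29 2030 is past the 28th, so '4th Friday' doesn't fit.
Last Friday of May 2031: May 30 2031.
June 2031 ends with Friday Jun 27 2031.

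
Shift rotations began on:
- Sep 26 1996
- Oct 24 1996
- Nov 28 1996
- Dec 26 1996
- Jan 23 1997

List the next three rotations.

Feb 27 1997, Mar 27 1997, Apr 24 1997

These are Thursdays at 28- or 35-day spacing (28, 35, 28, 28).
The pattern: 4th Thursday of the month.
4th Thursday of February 1997: Feb 27 1997.
4th Thursday of March 1997: Mar 27 1997.
April 1997 — 4th Thursday is Apr 24 1997.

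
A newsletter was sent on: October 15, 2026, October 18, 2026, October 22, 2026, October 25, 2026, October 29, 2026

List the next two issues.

November 1, 2026; November 5, 2026

Every event lands on a Thursday or Sunday (gaps cycle 3, 4, 3, 4).
So the schedule is: every Thursday and Sunday.
The following Sunday is November 1, 2026.
The following Thursday is November 5, 2026.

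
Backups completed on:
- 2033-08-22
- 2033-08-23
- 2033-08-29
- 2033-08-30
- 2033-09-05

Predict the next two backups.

2033-09-06, 2033-09-12

The gap pattern 1, 6, 1, 6 repeats every 2 events.
These are the Mondays and Tuesdays of each week.
Next Tuesday: 2033-09-06.
The following Monday is 2033-09-12.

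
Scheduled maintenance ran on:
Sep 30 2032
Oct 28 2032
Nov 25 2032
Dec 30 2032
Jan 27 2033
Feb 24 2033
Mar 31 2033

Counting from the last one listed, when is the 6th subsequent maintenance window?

All Thursdays; the gaps (28, 28, 35, 28, 28, 35) vary with month length.
This is the last Thursday of each month.
Last Thursday of April 2033: Apr 28 2033.
May 2033 ends with Thursday May 26 2033.
June 2033 ends with Thursday Jun 30 2033.
Last Thursday of July 2033: Jul 28 2033.
Last Thursday of August 2033: Aug 25 2033.
September 2033 ends with Thursday Sep 29 2033.

Sep 29 2033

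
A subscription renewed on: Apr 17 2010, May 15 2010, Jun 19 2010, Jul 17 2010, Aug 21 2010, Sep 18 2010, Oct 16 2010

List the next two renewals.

Gaps: 28, 35, 28, 35, 28, 28 days — a mix of 28 and 35. Every date is a Saturday.
Each is the 3rd Saturday of its month.
November 2010 — 3rd Saturday is Nov 20 2010.
3rd Saturday of December 2010: Dec 18 2010.

Nov 20 2010, Dec 18 2010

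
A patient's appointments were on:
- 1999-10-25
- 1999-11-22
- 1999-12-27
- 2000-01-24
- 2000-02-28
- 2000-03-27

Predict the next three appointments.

2000-04-24, 2000-05-22, 2000-06-26

All dates are Mondays, 28, 35, 28, 35, 28 days apart.
Specifically, the 4th Monday of each month.
April 2000 — 4th Monday is 2000-04-24.
4th Monday of May 2000: 2000-05-22.
June 2000 — 4th Monday is 2000-06-26.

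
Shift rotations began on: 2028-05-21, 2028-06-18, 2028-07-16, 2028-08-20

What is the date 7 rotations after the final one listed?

Gaps: 28, 28, 35 days — a mix of 28 and 35. Every date is a Sunday.
Each is the 3rd Sunday of its month.
3rd Sunday of September 2028: 2028-09-17.
3rd Sunday of October 2028: 2028-10-15.
November 2028 — 3rd Sunday is 2028-11-19.
December 2028 — 3rd Sunday is 2028-12-17.
January 2029 — 3rd Sunday is 2029-01-21.
3rd Sunday of February 2029: 2029-02-18.
3rd Sunday of March 2029: 2029-03-18.

2029-03-18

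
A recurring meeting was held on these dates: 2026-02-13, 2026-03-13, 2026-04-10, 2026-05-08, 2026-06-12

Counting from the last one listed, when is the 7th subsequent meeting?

Gaps: 28, 28, 28, 35 days — a mix of 28 and 35. Every date is a Friday.
Each is the 2nd Friday of its month.
July 2026 — 2nd Friday is 2026-07-10.
August 2026 — 2nd Friday is 2026-08-14.
2nd Friday of September 2026: 2026-09-11.
2nd Friday of October 2026: 2026-10-09.
2nd Friday of November 2026: 2026-11-13.
December 2026 — 2nd Friday is 2026-12-11.
2nd Friday of January 2027: 2027-01-08.

2027-01-08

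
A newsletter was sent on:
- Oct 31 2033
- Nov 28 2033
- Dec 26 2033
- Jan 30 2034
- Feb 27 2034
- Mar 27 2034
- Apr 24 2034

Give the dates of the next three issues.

These are Mondays with 28, 28, 35, 28, 28, 28-day gaps.
Each is the final Monday of its month — Oct 31 2033 is past the 28th, so '4th Monday' doesn't fit.
Last Monday of May 2034: May 29 2034.
Last Monday of June 2034: Jun 26 2034.
Last Monday of July 2034: Jul 31 2034.

May 29 2034, Jun 26 2034, Jul 31 2034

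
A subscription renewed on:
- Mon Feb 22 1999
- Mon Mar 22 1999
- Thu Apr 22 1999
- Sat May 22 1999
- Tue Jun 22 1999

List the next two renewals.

The day-of-month is always 22 (28, 31, 30, 31 days between events).
So this recurs on the 22nd of each month.
July 1999: Thu Jul 22 1999.
Next: August 1999 → Sun Aug 22 1999.

Thu Jul 22 1999, Sun Aug 22 1999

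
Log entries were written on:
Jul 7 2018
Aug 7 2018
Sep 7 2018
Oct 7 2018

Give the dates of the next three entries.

The day-of-month is always 7 (31, 31, 30 days between events).
So this recurs on the 7th of each month.
Next: November 2018 → Nov 7 2018.
December 2018: Dec 7 2018.
Next: January 2019 → Jan 7 2019.

Nov 7 2018, Dec 7 2018, Jan 7 2019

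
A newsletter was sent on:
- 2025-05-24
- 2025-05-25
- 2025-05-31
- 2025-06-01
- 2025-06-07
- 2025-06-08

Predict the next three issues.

2025-06-14, 2025-06-15, 2025-06-21

The gap pattern 1, 6, 1, 6, 1 repeats every 2 events.
These are the Saturdays and Sundays of each week.
Next Saturday: 2025-06-14.
The following Sunday is 2025-06-15.
Next Saturday: 2025-06-21.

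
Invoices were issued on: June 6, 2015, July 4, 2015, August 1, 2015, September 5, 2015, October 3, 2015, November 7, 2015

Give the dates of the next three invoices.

December 5, 2015; January 2, 2016; February 6, 2016

These are Saturdays at 28- or 35-day spacing (28, 28, 35, 28, 35).
The pattern: 1st Saturday of the month.
December 2015 — 1st Saturday is December 5, 2015.
1st Saturday of January 2016: January 2, 2016.
February 2016 — 1st Saturday is February 6, 2016.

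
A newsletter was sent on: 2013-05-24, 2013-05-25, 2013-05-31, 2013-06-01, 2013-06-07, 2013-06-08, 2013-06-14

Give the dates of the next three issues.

2013-06-15, 2013-06-21, 2013-06-22

Gaps: 1, 6, 1, 6, 1, 6 days — not constant, but cyclic with period 2.
The events fall on every Friday and Saturday.
The following Saturday is 2013-06-15.
The following Friday is 2013-06-21.
The following Saturday is 2013-06-22.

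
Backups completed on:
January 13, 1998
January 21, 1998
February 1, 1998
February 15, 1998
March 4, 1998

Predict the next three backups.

March 24, 1998; April 16, 1998; May 12, 1998

Gaps: 8, 11, 14, 17 days — each gap is 3 larger than the previous one.
Next gap: 20 days. March 4, 1998 + 20 days = March 24, 1998.
Next gap: 23 days. March 24, 1998 + 23 days = April 16, 1998.
Next gap: 26 days. April 16, 1998 + 26 days = May 12, 1998.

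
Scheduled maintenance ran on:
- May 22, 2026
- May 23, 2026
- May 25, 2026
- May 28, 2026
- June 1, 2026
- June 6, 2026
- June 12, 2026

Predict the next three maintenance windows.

June 19, 2026; June 27, 2026; July 6, 2026

Gaps: 1, 2, 3, 4, 5, 6 days — each gap is 1 larger than the previous one.
Next gap: 7 days. June 12, 2026 + 7 days = June 19, 2026.
Next gap: 8 days. June 19, 2026 + 8 days = June 27, 2026.
Next gap: 9 days. June 27, 2026 + 9 days = July 6, 2026.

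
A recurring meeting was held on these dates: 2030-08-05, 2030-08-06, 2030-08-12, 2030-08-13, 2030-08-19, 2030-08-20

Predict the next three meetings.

2030-08-26, 2030-08-27, 2030-09-02

Gaps: 1, 6, 1, 6, 1 days — not constant, but cyclic with period 2.
The events fall on every Monday and Tuesday.
Next Monday: 2030-08-26.
Next Tuesday: 2030-08-27.
Next Monday: 2030-09-02.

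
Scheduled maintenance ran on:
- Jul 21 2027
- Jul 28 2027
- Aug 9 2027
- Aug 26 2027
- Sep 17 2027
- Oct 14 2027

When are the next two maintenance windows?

Gaps: 7, 12, 17, 22, 27 days — each gap is 5 larger than the previous one.
Next gap: 32 days. Oct 14 2027 + 32 days = Nov 15 2027.
Next gap: 37 days. Nov 15 2027 + 37 days = Dec 22 2027.

Nov 15 2027, Dec 22 2027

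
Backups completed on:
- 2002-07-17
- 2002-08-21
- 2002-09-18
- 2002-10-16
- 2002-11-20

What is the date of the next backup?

All dates are Wednesdays, 35, 28, 28, 35 days apart.
Specifically, the 3rd Wednesday of each month.
December 2002 — 3rd Wednesday is 2002-12-18.

2002-12-18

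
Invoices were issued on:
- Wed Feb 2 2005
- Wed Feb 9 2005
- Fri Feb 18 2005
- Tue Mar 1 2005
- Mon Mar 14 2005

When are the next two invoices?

Tue Mar 29 2005, Fri Apr 15 2005

Intervals are 7, 9, 11, 13 days — an arithmetic progression with common difference 2.
Next gap: 15 days. Mon Mar 14 2005 + 15 days = Tue Mar 29 2005.
Next gap: 17 days. Tue Mar 29 2005 + 17 days = Fri Apr 15 2005.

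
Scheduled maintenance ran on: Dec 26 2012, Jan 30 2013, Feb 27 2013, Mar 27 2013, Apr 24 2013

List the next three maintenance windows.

May 29 2013, Jun 26 2013, Jul 31 2013

Every date is a Wednesday; gaps 35, 28, 28, 28 days.
Each is the last Wednesday of its month (at least one falls on the 29th or later, ruling out '4th Wednesday').
Last Wednesday of May 2013: May 29 2013.
June 2013 ends with Wednesday Jun 26 2013.
July 2013 ends with Wednesday Jul 31 2013.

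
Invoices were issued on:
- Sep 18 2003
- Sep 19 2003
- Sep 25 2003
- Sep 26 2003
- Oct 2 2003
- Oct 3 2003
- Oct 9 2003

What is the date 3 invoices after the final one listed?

Oct 17 2003

The gap pattern 1, 6, 1, 6, 1, 6 repeats every 2 events.
These are the Thursdays and Fridays of each week.
Next Friday: Oct 10 2003.
Next Thursday: Oct 16 2003.
Next Friday: Oct 17 2003.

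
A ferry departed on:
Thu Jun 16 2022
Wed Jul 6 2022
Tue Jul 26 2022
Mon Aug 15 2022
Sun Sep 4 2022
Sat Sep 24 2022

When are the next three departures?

Gaps between consecutive events: 20, 20, 20, 20, 20 days — a constant 20-day interval.
Sat Sep 24 2022 + 20 days = Fri Oct 14 2022.
Fri Oct 14 2022 + 20 days = Thu Nov 3 2022.
Thu Nov 3 2022 + 20 days = Wed Nov 23 2022.

Fri Oct 14 2022, Thu Nov 3 2022, Wed Nov 23 2022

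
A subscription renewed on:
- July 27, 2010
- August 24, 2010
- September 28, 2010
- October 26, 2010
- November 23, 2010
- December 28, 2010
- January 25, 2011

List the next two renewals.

February 22, 2011; March 22, 2011

Gaps: 28, 35, 28, 28, 35, 28 days — a mix of 28 and 35. Every date is a Tuesday.
Each is the 4th Tuesday of its month.
4th Tuesday of February 2011: February 22, 2011.
March 2011 — 4th Tuesday is March 22, 2011.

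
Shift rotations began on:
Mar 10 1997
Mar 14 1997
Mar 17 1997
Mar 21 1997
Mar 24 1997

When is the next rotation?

Mar 28 1997

The gap pattern 4, 3, 4, 3 repeats every 2 events.
These are the Mondays and Fridays of each week.
The following Friday is Mar 28 1997.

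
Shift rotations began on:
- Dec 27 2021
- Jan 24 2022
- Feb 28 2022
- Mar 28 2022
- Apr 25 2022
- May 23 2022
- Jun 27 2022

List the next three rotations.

These are Mondays at 28- or 35-day spacing (28, 35, 28, 28, 28, 35).
The pattern: 4th Monday of the month.
4th Monday of July 2022: Jul 25 2022.
4th Monday of August 2022: Aug 22 2022.
September 2022 — 4th Monday is Sep 26 2022.

Jul 25 2022, Aug 22 2022, Sep 26 2022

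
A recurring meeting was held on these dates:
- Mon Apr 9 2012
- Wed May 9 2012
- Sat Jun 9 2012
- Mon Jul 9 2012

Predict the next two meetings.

Each date is the 9th; the gaps (30, 31, 30) track the month lengths.
The rule is the 9th of each month.
August 2012: Thu Aug 9 2012.
Next: September 2012 → Sun Sep 9 2012.

Thu Aug 9 2012, Sun Sep 9 2012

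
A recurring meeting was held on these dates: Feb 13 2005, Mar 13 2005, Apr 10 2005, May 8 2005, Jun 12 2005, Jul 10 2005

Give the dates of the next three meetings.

Aug 14 2005, Sep 11 2005, Oct 9 2005

All dates are Sundays, 28, 28, 28, 35, 28 days apart.
Specifically, the 2nd Sunday of each month.
2nd Sunday of August 2005: Aug 14 2005.
2nd Sunday of September 2005: Sep 11 2005.
2nd Sunday of October 2005: Oct 9 2005.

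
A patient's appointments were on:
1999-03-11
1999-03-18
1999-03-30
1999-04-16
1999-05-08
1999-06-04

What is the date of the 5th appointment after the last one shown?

1999-12-31

Intervals are 7, 12, 17, 22, 27 days — an arithmetic progression with common difference 5.
Next gap: 32 days. 1999-06-04 + 32 days = 1999-07-06.
Next gap: 37 days. 1999-07-06 + 37 days = 1999-08-12.
Next gap: 42 days. 1999-08-12 + 42 days = 1999-09-23.
Next gap: 47 days. 1999-09-23 + 47 days = 1999-11-09.
Next gap: 52 days. 1999-11-09 + 52 days = 1999-12-31.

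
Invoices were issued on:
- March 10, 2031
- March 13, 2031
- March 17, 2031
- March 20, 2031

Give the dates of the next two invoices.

The gap pattern 3, 4, 3 repeats every 2 events.
These are the Mondays and Thursdays of each week.
Next Monday: March 24, 2031.
The following Thursday is March 27, 2031.

March 24, 2031; March 27, 2031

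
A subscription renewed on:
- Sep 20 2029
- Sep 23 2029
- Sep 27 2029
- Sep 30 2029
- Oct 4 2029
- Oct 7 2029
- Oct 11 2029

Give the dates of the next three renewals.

Oct 14 2029, Oct 18 2029, Oct 21 2029

The gap pattern 3, 4, 3, 4, 3, 4 repeats every 2 events.
These are the Thursdays and Sundays of each week.
Next Sunday: Oct 14 2029.
Next Thursday: Oct 18 2029.
The following Sunday is Oct 21 2029.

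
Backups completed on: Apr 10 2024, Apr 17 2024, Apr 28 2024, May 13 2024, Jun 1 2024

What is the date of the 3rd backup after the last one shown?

Intervals are 7, 11, 15, 19 days — an arithmetic progression with common difference 4.
Next gap: 23 days. Jun 1 2024 + 23 days = Jun 24 2024.
Next gap: 27 days. Jun 24 2024 + 27 days = Jul 21 2024.
Next gap: 31 days. Jul 21 2024 + 31 days = Aug 21 2024.

Aug 21 2024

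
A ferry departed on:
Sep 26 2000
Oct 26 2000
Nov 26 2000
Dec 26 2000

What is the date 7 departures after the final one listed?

Jul 26 2001

Each date is the 26th; the gaps (30, 31, 30) track the month lengths.
The rule is the 26th of each month.
Next: January 2001 → Jan 26 2001.
February 2001: Feb 26 2001.
Next: March 2001 → Mar 26 2001.
Next: April 2001 → Apr 26 2001.
May 2001: May 26 2001.
Next: June 2001 → Jun 26 2001.
July 2001: Jul 26 2001.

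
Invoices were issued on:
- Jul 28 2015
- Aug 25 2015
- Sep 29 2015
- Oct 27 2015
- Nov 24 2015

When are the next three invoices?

These are Tuesdays with 28, 35, 28, 28-day gaps.
Each is the final Tuesday of its month — Sep 29 2015 is past the 28th, so '4th Tuesday' doesn't fit.
Last Tuesday of December 2015: Dec 29 2015.
Last Tuesday of January 2016: Jan 26 2016.
February 2016 ends with Tuesday Feb 23 2016.

Dec 29 2015, Jan 26 2016, Feb 23 2016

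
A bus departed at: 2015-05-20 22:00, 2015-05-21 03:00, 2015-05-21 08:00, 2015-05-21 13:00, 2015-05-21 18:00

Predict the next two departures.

2015-05-21 23:00, 2015-05-22 04:00

The interval is a steady 5 hours (5, 5, 5, 5).
2015-05-21 18:00 + 5 h = 2015-05-21 23:00.
2015-05-21 23:00 + 5 h = 2015-05-22 04:00.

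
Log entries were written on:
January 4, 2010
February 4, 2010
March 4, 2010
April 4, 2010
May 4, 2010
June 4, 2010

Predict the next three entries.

Gaps: 31, 28, 31, 30, 31 days — not constant. Every event is on the 4th of the month.
Pattern: the 4th of each month.
Next: July 2010 → July 4, 2010.
Next: August 2010 → August 4, 2010.
Next: September 2010 → September 4, 2010.

July 4, 2010; August 4, 2010; September 4, 2010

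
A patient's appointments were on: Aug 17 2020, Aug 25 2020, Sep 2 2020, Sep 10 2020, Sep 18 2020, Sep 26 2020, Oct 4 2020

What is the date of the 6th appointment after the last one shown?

The spacing is 8, 8, 8, 8, 8, 8 days — always 8 days.
Oct 4 2020 + 8 days = Oct 12 2020.
Oct 12 2020 + 8 days = Oct 20 2020.
Oct 20 2020 + 8 days = Oct 28 2020.
Oct 28 2020 + 8 days = Nov 5 2020.
Nov 5 2020 + 8 days = Nov 13 2020.
Nov 13 2020 + 8 days = Nov 21 2020.

Nov 21 2020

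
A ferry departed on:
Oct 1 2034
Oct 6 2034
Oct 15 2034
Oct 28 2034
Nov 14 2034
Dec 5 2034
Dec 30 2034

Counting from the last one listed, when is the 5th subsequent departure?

The spacing grows by 4 each time: 5, 9, 13, 17, 21, 25 days.
Next gap: 29 days. Dec 30 2034 + 29 days = Jan 28 2035.
Next gap: 33 days. Jan 28 2035 + 33 days = Mar 2 2035.
Next gap: 37 days. Mar 2 2035 + 37 days = Apr 8 2035.
Next gap: 41 days. Apr 8 2035 + 41 days = May 19 2035.
Next gap: 45 days. May 19 2035 + 45 days = Jul 3 2035.

Jul 3 2035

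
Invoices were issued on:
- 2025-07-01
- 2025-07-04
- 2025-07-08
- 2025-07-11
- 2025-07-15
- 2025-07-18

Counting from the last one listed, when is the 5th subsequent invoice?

2025-08-05

Every event lands on a Tuesday or Friday (gaps cycle 3, 4, 3, 4, 3).
So the schedule is: every Tuesday and Friday.
Next Tuesday: 2025-07-22.
The following Friday is 2025-07-25.
Next Tuesday: 2025-07-29.
Next Friday: 2025-08-01.
The following Tuesday is 2025-08-05.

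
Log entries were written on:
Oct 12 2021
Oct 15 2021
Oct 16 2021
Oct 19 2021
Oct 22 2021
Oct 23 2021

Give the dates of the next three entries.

Gaps: 3, 1, 3, 3, 1 days — not constant, but cyclic with period 3.
The events fall on every Tuesday, Friday and Saturday.
The following Tuesday is Oct 26 2021.
Next Friday: Oct 29 2021.
Next Saturday: Oct 30 2021.

Oct 26 2021, Oct 29 2021, Oct 30 2021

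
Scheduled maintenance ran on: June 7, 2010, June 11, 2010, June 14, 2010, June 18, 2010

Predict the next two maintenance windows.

The gap pattern 4, 3, 4 repeats every 2 events.
These are the Mondays and Fridays of each week.
Next Monday: June 21, 2010.
Next Friday: June 25, 2010.

June 21, 2010; June 25, 2010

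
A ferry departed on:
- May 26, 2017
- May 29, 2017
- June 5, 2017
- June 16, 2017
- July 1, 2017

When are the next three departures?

July 20, 2017; August 12, 2017; September 8, 2017

Gaps: 3, 7, 11, 15 days — each gap is 4 larger than the previous one.
Next gap: 19 days. July 1, 2017 + 19 days = July 20, 2017.
Next gap: 23 days. July 20, 2017 + 23 days = August 12, 2017.
Next gap: 27 days. August 12, 2017 + 27 days = September 8, 2017.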